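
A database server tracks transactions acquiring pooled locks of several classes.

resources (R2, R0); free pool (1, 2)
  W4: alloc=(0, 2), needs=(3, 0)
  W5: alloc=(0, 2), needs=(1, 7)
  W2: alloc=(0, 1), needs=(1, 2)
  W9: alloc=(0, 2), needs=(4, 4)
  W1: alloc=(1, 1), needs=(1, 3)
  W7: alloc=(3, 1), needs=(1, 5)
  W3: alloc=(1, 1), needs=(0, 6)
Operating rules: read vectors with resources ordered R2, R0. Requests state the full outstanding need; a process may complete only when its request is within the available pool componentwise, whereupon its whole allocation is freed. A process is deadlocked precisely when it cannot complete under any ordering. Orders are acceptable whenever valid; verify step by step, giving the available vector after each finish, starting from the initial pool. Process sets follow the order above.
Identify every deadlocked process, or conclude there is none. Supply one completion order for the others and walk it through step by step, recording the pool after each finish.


The deadlocked set is W4, W5, W9, W7 and W3.
Key observation: after W2, W1 the pool peaks at (2, 4), and each blocked process is short somewhere: W4 on R2; W5 on R0; W9 on R2; W7 on R0; W3 on R0.
The rest can finish in the order W2, W1. Step-by-step check:
  pool = (1, 2)
  W2: need (1, 2) fits (1, 2); releases (0, 1), pool now (1, 3)
  W1: need (1, 3) fits (1, 3); releases (1, 1), pool now (2, 4)
The stuck group stays short no matter what:
  W4 cannot run: need (3, 0) vs free (2, 4) (insufficient R2)
  W5 cannot run: need (1, 7) vs free (2, 4) (insufficient R0)
  W9 cannot run: need (4, 4) vs free (2, 4) (insufficient R2)
  W7 cannot run: need (1, 5) vs free (2, 4) (insufficient R0)
  W3 cannot run: need (0, 6) vs free (2, 4) (insufficient R0)


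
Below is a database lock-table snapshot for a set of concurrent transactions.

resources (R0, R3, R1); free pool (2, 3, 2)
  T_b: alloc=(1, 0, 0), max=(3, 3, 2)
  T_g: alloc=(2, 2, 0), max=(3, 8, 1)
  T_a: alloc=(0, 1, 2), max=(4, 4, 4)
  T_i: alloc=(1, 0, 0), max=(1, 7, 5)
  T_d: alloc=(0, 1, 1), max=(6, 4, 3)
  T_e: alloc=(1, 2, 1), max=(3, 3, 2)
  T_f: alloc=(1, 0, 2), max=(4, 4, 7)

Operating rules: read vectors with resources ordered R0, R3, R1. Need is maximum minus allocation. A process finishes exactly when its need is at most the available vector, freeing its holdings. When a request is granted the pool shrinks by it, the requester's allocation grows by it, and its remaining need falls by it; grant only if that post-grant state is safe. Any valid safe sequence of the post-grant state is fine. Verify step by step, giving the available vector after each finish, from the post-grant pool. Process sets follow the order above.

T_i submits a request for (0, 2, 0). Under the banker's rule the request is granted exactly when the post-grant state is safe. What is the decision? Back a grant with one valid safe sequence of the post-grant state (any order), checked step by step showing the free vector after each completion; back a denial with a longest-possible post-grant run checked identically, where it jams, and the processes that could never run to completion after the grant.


DENY: after the grant no complete ordering would exist.
Key observation: after T_e, T_b, T_a, T_f the pool peaks at (5, 4, 7), and each blocked process is short somewhere: T_g on R3; T_i on R3; T_d on R0.
Pretend the grant happened; the run T_e, T_b, T_a, T_f goes as far as possible. Verifying each step:
  pool = (2, 1, 2)
  T_e: need (2, 1, 1) fits (2, 1, 2); releases (1, 2, 1), pool now (3, 3, 3)
  T_b: need (2, 3, 2) fits (3, 3, 3); releases (1, 0, 0), pool now (4, 3, 3)
  T_a: need (4, 3, 2) fits (4, 3, 3); releases (0, 1, 2), pool now (4, 4, 5)
  T_f: need (3, 4, 5) fits (4, 4, 5); releases (1, 0, 2), pool now (5, 4, 7)
  blocked: T_g wants (1, 6, 1), pool (5, 4, 7) — not enough R3
  blocked: T_i wants (0, 5, 5), pool (5, 4, 7) — not enough R3
  blocked: T_d wants (6, 3, 2), pool (5, 4, 7) — not enough R0
Processes that could never finish after the grant: T_g, T_i and T_d.


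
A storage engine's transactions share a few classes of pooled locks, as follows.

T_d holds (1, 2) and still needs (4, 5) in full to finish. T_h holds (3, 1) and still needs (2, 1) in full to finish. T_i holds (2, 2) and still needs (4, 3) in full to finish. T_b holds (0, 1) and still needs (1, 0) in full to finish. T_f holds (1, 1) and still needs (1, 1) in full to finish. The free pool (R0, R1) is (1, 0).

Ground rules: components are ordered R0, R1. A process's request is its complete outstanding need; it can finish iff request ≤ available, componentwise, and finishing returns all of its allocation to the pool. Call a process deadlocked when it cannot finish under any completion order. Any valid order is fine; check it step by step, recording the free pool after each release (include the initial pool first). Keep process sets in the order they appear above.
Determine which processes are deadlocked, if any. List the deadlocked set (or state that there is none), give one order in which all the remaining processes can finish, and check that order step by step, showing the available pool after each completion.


No process is deadlocked.
Key observation: starting with T_b, each completion frees enough for the next — no one is permanently blocked.
One completion order for the rest: T_b, T_f, T_h, T_i, T_d. Check, step by step:
  pool = (1, 0)
  T_b needs (1, 0) <= (1, 0) -> finishes; pool += (0, 1) = (1, 1)
  T_f needs (1, 1) <= (1, 1) -> finishes; pool += (1, 1) = (2, 2)
  T_h needs (2, 1) <= (2, 2) -> finishes; pool += (3, 1) = (5, 3)
  T_i needs (4, 3) <= (5, 3) -> finishes; pool += (2, 2) = (7, 5)
  T_d needs (4, 5) <= (7, 5) -> finishes; pool += (1, 2) = (8, 7)


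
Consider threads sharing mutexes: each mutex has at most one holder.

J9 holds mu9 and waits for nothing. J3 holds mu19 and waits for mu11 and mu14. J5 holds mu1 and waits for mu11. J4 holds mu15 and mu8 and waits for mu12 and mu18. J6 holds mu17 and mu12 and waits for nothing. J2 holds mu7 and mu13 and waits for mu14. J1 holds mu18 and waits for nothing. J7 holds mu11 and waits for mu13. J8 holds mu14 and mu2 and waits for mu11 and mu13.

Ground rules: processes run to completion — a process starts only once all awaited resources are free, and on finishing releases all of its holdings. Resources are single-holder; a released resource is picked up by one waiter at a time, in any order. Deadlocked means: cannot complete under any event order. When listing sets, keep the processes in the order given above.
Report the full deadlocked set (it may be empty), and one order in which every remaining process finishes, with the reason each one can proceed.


The deadlocked set is J3, J5, J2, J7 and J8.
Key observation: the knot is the closed ring of waits J2 -> J8 -> J2; J7 is caught in further circular waits and J3 and J5 wait into the deadlock from upstream.
The rest can finish in the order J1, J6, J9, J4.
Check, step by step:
  J1 waits on nothing -> runs at once and releases mu18
  J6 waits on nothing -> runs at once and releases mu17 and mu12
  J9 waits on nothing -> runs at once and releases mu9
  J4 waits on mu12 and mu18 — all released -> runs and releases mu15 and mu8


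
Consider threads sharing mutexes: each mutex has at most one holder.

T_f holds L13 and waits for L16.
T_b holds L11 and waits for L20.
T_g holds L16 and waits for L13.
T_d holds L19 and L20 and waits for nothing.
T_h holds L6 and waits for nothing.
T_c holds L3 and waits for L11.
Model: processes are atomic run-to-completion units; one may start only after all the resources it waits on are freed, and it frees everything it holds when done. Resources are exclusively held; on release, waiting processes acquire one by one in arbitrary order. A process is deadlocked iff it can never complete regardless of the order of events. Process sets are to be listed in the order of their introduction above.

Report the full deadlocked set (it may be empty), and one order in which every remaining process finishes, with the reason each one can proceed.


Deadlocked: T_f and T_g.
Key observation: the wait chain closes on itself along T_f -> T_g -> T_f; no other process is dragged down with it.
The rest can finish in the order T_d, T_b, T_h, T_c.
Verifying each step:
  run T_d (it waits on nothing); releases L19 and L20
  run T_b (all its waits — L20 — are resolved); releases L11
  run T_h (it waits on nothing); releases L6
  run T_c (all its waits — L11 — are resolved); releases L3


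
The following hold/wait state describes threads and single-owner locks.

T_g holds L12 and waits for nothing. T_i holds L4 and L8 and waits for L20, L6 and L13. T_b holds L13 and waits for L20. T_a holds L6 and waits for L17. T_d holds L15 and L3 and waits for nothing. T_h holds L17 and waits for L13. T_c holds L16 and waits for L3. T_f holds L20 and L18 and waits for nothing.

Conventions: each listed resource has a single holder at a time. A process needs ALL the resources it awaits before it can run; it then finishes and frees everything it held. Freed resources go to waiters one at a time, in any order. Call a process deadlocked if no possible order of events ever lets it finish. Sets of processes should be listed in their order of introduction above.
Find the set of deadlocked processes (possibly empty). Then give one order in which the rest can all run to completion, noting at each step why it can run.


Nothing here is deadlocked.
Key observation: although several processes wait, no cycle exists — each chain bottoms out at a free runner.
The rest can finish in the order T_d, T_f, T_b, T_g, T_h, T_a, T_c, T_i.
Verifying each step:
  T_d: no waits; runs immediately, freeing L15 and L3
  T_f: no waits; runs immediately, freeing L20 and L18
  T_b: everything it awaited (L20) is free; runs, freeing L13
  T_g: no waits; runs immediately, freeing L12
  T_h: everything it awaited (L13) is free; runs, freeing L17
  T_a: everything it awaited (L17) is free; runs, freeing L6
  T_c: everything it awaited (L3) is free; runs, freeing L16
  T_i: everything it awaited (L20, L6 and L13) is free; runs, freeing L4 and L8


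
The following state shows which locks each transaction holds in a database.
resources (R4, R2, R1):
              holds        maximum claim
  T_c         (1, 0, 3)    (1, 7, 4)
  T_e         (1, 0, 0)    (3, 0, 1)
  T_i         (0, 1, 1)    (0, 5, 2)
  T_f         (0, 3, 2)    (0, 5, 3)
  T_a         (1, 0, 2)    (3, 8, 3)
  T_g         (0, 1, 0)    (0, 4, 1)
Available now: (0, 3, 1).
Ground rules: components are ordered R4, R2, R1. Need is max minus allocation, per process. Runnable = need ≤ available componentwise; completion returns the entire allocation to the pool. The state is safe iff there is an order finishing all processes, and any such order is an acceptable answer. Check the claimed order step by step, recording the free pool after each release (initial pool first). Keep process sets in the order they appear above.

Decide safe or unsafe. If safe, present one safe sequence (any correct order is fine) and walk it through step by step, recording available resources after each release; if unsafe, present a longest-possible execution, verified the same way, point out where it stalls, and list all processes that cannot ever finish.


The state is UNSAFE.
Key observation: no order helps: past T_g, T_f, T_i, T_c, the free pool tops out at (1, 8, 7), below what each blocked process needs in R4.
A maximal execution: T_g, T_f, T_i, T_c — then nothing else fits. Walking it through:
  pool = (0, 3, 1)
  T_g needs (0, 3, 1) <= (0, 3, 1) -> finishes; pool += (0, 1, 0) = (0, 4, 1)
  T_f needs (0, 2, 1) <= (0, 4, 1) -> finishes; pool += (0, 3, 2) = (0, 7, 3)
  T_i needs (0, 4, 1) <= (0, 7, 3) -> finishes; pool += (0, 1, 1) = (0, 8, 4)
  T_c needs (0, 7, 1) <= (0, 8, 4) -> finishes; pool += (1, 0, 3) = (1, 8, 7)
  T_e still needs (2, 0, 1) but only (1, 8, 7) is free — short on R4
  T_a still needs (2, 8, 1) but only (1, 8, 7) is free — short on R4
Never able to finish: T_e and T_a.


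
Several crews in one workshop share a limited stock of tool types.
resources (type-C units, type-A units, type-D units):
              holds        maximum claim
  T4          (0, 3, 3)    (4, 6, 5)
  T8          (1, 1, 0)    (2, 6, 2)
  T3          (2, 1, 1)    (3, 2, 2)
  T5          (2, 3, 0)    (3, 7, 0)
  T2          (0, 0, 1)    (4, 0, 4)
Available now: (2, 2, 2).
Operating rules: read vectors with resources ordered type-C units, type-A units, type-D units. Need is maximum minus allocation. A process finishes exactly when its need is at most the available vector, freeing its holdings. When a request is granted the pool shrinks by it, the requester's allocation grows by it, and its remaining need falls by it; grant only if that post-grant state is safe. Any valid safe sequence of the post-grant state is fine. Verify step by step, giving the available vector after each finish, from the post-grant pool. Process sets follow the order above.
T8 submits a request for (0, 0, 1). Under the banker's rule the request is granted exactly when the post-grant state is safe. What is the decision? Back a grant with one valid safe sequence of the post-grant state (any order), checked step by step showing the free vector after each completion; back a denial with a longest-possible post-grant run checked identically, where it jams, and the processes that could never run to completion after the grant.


GRANT. The post-grant state is safe; one safe sequence: T3, T4, T2, T5, T8.
Key observation: post-grant, (2, 2, 1) remains, and an order beginning with T3 completes everyone.
Verifying the post-grant state step by step:
  pool = (2, 2, 1)
  T3 needs (1, 1, 1) <= (2, 2, 1) -> finishes; pool += (2, 1, 1) = (4, 3, 2)
  T4 needs (4, 3, 2) <= (4, 3, 2) -> finishes; pool += (0, 3, 3) = (4, 6, 5)
  T2 needs (4, 0, 3) <= (4, 6, 5) -> finishes; pool += (0, 0, 1) = (4, 6, 6)
  T5 needs (1, 4, 0) <= (4, 6, 6) -> finishes; pool += (2, 3, 0) = (6, 9, 6)
  T8 needs (1, 5, 1) <= (6, 9, 6) -> finishes; pool += (1, 1, 1) = (7, 10, 7)


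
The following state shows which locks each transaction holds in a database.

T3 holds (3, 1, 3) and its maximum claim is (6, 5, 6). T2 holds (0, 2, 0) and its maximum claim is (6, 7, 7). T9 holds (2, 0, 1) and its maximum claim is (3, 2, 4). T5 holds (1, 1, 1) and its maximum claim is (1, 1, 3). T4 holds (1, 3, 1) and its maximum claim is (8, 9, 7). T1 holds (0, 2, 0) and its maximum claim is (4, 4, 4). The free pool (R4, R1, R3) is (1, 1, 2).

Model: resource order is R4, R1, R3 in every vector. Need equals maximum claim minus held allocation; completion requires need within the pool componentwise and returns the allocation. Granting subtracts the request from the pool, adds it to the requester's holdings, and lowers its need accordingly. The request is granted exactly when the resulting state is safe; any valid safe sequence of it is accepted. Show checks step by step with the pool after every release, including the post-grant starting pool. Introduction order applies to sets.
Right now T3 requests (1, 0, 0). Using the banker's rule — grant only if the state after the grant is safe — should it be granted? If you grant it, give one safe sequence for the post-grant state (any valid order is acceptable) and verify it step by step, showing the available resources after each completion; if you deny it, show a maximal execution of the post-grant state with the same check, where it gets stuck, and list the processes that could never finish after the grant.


DENY. Granting would leave the state unsafe.
Key observation: after T5, T9 the pool peaks at (3, 2, 4), and each blocked process is short somewhere: T3 on R1; T2 on R4, R1, R3; T4 on R4, R1, R3; T1 on R4.
After a pretend grant, a maximal execution: T5, T9 — then nothing else fits. Verifying each step:
  pool = (0, 1, 2)
  T5: need (0, 0, 2) fits (0, 1, 2); releases (1, 1, 1), pool now (1, 2, 3)
  T9: need (1, 2, 3) fits (1, 2, 3); releases (2, 0, 1), pool now (3, 2, 4)
  blocked: T3 wants (2, 4, 3), pool (3, 2, 4) — not enough R1
  blocked: T2 wants (6, 5, 7), pool (3, 2, 4) — not enough R4, R1 and R3
  blocked: T4 wants (7, 6, 6), pool (3, 2, 4) — not enough R4, R1 and R3
  blocked: T1 wants (4, 2, 4), pool (3, 2, 4) — not enough R4
Processes that could never finish after the grant: T3, T2, T4 and T1.


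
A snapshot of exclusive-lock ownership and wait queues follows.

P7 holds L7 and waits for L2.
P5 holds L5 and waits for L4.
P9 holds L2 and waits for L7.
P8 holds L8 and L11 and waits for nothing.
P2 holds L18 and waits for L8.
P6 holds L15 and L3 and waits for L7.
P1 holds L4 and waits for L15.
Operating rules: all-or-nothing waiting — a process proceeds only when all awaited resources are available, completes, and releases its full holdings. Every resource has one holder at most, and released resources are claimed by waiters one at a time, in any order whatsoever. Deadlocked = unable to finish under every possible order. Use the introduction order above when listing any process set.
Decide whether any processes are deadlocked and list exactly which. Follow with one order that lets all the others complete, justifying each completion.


Deadlocked set: P7, P5, P9, P6 and P1.
Key observation: the cycle P7 -> P9 -> P7 can never break — each member waits on the next; P5, P6 and P1 wait into the deadlock from upstream.
One completion order for the rest: P8, P2.
Verifying each step:
  P8 waits on nothing -> runs at once and releases L8 and L11
  P2: everything it awaited (L8) is free; runs, freeing L18


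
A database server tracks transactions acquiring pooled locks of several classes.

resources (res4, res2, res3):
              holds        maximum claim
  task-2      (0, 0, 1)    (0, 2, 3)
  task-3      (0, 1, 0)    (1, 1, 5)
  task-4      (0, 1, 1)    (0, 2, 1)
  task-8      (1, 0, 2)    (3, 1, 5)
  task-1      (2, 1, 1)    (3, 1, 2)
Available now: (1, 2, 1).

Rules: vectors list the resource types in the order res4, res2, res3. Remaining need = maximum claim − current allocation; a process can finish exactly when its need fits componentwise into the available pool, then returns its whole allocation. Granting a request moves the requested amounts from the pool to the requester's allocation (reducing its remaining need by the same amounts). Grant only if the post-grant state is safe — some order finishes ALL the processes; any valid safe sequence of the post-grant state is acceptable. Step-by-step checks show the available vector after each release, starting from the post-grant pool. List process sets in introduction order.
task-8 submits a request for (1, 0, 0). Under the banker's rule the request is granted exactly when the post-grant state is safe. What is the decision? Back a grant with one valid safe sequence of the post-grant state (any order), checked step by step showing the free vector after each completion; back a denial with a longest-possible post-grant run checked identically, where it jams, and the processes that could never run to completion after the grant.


DENY: after the grant no complete ordering would exist.
Key observation: after task-4, task-2 complete, (0, 3, 3) is the best the pool ever gets, yet each leftover process wants more res4.
After a pretend grant, a maximal execution: task-4, task-2 — then nothing else fits. Check, step by step:
  pool = (0, 2, 1)
  task-4 needs (0, 1, 0) <= (0, 2, 1) -> finishes; pool += (0, 1, 1) = (0, 3, 2)
  task-2 needs (0, 2, 2) <= (0, 3, 2) -> finishes; pool += (0, 0, 1) = (0, 3, 3)
  blocked: task-3 wants (1, 0, 5), pool (0, 3, 3) — not enough res4 and res3
  blocked: task-8 wants (1, 1, 3), pool (0, 3, 3) — not enough res4
  blocked: task-1 wants (1, 0, 1), pool (0, 3, 3) — not enough res4
Had the request been granted, task-3, task-8 and task-1 could never finish.


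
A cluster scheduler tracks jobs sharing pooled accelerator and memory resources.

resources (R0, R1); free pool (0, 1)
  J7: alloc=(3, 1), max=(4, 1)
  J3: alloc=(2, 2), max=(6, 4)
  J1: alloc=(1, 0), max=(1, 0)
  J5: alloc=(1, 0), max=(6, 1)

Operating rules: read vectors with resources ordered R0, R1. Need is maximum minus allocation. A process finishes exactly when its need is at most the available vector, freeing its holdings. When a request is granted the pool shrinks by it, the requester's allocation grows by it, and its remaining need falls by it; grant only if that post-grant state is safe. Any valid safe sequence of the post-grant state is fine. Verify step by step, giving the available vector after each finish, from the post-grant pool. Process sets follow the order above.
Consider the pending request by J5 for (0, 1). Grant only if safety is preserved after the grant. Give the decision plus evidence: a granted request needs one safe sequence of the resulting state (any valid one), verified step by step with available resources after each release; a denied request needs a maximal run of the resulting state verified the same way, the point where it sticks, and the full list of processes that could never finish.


DENY: after the grant no complete ordering would exist.
Key observation: after J1, J7 the pool peaks at (4, 1), and each blocked process is short somewhere: J3 on R1; J5 on R0.
After a pretend grant, a maximal execution: J1, J7 — then nothing else fits. Check, step by step:
  pool = (0, 0)
  J1: need (0, 0) fits (0, 0); releases (1, 0), pool now (1, 0)
  J7: need (1, 0) fits (1, 0); releases (3, 1), pool now (4, 1)
  J3 cannot run: need (4, 2) vs free (4, 1) (insufficient R1)
  J5 cannot run: need (5, 0) vs free (4, 1) (insufficient R0)
Processes that could never finish after the grant: J3 and J5.


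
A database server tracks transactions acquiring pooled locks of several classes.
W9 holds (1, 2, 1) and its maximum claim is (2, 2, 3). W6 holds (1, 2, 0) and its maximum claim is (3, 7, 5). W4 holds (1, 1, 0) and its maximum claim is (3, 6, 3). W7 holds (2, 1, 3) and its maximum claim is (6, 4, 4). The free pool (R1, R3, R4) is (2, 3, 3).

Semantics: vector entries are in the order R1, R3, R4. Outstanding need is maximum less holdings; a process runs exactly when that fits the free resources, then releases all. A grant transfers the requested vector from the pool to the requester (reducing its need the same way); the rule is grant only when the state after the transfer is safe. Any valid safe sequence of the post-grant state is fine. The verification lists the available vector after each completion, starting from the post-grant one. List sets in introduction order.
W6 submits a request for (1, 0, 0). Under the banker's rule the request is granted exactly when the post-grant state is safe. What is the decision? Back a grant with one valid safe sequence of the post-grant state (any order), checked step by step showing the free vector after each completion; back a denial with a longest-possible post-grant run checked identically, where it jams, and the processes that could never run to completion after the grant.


DENY — the pretend-granted state is unsafe.
Key observation: after W9, W4 the pool peaks at (3, 6, 4), and each blocked process is short somewhere: W6 on R4; W7 on R1.
On the post-grant state, W9, W4 is a maximal run — nothing extends it. Walking it through:
  pool = (1, 3, 3)
  W9 needs (1, 0, 2) <= (1, 3, 3) -> finishes; pool += (1, 2, 1) = (2, 5, 4)
  W4 needs (2, 5, 3) <= (2, 5, 4) -> finishes; pool += (1, 1, 0) = (3, 6, 4)
  W6 cannot run: need (1, 5, 5) vs free (3, 6, 4) (insufficient R4)
  W7 cannot run: need (4, 3, 1) vs free (3, 6, 4) (insufficient R1)
Had the request been granted, W6 and W7 could never finish.


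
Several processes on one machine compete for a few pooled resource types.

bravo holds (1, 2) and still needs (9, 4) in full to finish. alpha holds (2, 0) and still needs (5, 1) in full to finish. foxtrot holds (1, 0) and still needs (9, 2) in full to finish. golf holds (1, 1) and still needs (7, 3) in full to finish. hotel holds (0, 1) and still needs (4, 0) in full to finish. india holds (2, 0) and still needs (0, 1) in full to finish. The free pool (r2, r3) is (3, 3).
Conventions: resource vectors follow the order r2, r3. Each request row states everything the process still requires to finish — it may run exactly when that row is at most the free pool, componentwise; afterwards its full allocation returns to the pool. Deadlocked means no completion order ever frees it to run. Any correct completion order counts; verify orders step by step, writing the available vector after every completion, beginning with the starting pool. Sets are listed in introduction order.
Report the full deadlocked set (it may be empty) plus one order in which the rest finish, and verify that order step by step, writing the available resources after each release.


Deadlocked: bravo and foxtrot.
Key observation: no order helps: past india, alpha, golf, hotel, the free pool tops out at (8, 5), below what each blocked process needs in r2.
A valid finishing order for the others: india, alpha, golf, hotel. Verifying each step:
  pool = (3, 3)
  india needs (0, 1) <= (3, 3) -> finishes; pool += (2, 0) = (5, 3)
  alpha needs (5, 1) <= (5, 3) -> finishes; pool += (2, 0) = (7, 3)
  golf needs (7, 3) <= (7, 3) -> finishes; pool += (1, 1) = (8, 4)
  hotel needs (4, 0) <= (8, 4) -> finishes; pool += (0, 1) = (8, 5)
The stuck group stays short no matter what:
  bravo cannot run: need (9, 4) vs free (8, 5) (insufficient r2)
  foxtrot cannot run: need (9, 2) vs free (8, 5) (insufficient r2)


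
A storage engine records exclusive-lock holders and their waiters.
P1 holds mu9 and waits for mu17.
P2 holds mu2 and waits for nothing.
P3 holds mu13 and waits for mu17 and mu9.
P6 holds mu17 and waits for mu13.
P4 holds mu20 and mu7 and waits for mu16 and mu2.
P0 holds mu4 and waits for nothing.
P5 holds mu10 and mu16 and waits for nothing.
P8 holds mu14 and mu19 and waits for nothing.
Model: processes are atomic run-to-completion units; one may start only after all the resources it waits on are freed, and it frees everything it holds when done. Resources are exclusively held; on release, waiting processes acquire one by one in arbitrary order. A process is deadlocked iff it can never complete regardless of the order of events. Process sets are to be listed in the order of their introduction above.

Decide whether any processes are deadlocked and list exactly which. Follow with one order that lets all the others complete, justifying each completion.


The deadlocked set is P1, P3 and P6.
Key observation: the waits loop around P1 -> P6 -> P3 -> P1 with no way out; no other process is dragged down with it.
One completion order for the rest: P2, P5, P4, P0, P8.
Check, step by step:
  P2 waits on nothing -> runs at once and releases mu2
  P5 waits on nothing -> runs at once and releases mu10 and mu16
  P4: everything it awaited (mu16 and mu2) is free; runs, freeing mu20 and mu7
  P0 waits on nothing -> runs at once and releases mu4
  P8 waits on nothing -> runs at once and releases mu14 and mu19


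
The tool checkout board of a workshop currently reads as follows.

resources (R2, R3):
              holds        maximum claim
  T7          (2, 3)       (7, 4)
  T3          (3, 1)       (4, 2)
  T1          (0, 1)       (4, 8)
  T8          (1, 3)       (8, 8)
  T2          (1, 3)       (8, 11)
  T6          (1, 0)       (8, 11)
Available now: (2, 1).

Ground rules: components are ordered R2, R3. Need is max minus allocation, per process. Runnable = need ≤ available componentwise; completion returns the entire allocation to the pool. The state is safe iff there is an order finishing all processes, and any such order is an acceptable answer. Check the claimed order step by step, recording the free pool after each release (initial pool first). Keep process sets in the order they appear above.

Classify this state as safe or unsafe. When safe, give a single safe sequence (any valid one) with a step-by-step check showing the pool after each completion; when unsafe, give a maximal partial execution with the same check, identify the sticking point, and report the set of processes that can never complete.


SAFE — a valid safe sequence is T3, T7, T8, T2, T6, T1.
Key observation: the first exact fit in this order is T3 — it needs (1, 1) with (2, 1) free, meeting a requested resource to the last unit.
Walking it through:
  pool = (2, 1)
  T3: need (1, 1) fits (2, 1); releases (3, 1), pool now (5, 2)
  T7: need (5, 1) fits (5, 2); releases (2, 3), pool now (7, 5)
  T8: need (7, 5) fits (7, 5); releases (1, 3), pool now (8, 8)
  T2: need (7, 8) fits (8, 8); releases (1, 3), pool now (9, 11)
  T6: need (7, 11) fits (9, 11); releases (1, 0), pool now (10, 11)
  T1: need (4, 7) fits (10, 11); releases (0, 1), pool now (10, 12)


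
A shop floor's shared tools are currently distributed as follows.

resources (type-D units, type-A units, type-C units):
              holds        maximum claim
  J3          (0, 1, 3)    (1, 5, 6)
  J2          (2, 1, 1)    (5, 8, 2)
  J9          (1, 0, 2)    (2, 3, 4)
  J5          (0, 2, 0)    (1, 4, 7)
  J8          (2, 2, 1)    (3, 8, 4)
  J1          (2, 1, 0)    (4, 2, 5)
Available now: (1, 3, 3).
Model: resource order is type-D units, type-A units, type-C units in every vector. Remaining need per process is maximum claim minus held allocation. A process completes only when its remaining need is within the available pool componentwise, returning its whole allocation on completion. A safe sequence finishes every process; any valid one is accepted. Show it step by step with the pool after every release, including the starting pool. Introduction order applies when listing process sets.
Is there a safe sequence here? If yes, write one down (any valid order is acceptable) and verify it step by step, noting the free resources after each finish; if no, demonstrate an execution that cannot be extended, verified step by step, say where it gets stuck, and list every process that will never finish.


SAFE, for example via the order J9, J1, J3, J5, J8, J2.
Key observation: the first exact fit in this order is J9 — it needs (1, 3, 2) with (1, 3, 3) free, meeting a requested resource to the last unit.
Check, step by step:
  pool = (1, 3, 3)
  J9: need (1, 3, 2) fits (1, 3, 3); releases (1, 0, 2), pool now (2, 3, 5)
  J1: need (2, 1, 5) fits (2, 3, 5); releases (2, 1, 0), pool now (4, 4, 5)
  J3: need (1, 4, 3) fits (4, 4, 5); releases (0, 1, 3), pool now (4, 5, 8)
  J5: need (1, 2, 7) fits (4, 5, 8); releases (0, 2, 0), pool now (4, 7, 8)
  J8: need (1, 6, 3) fits (4, 7, 8); releases (2, 2, 1), pool now (6, 9, 9)
  J2: need (3, 7, 1) fits (6, 9, 9); releases (2, 1, 1), pool now (8, 10, 10)


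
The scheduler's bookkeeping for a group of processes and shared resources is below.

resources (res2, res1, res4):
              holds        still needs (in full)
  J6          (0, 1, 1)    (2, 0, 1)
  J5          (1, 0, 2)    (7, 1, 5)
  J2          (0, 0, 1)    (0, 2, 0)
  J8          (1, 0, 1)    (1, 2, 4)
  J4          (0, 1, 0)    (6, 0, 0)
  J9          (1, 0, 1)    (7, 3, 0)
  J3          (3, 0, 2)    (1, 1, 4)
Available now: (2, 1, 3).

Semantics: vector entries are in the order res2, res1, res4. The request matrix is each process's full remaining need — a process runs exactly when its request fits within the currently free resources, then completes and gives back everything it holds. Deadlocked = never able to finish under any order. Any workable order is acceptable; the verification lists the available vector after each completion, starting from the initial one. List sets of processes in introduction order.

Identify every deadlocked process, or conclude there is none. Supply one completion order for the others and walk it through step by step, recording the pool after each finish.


The deadlocked set is J5 and J9.
Key observation: the wall is res2: completing J6, J8, J2, J3, J4 brings the pool only to (6, 3, 8), and all the rest need more.
The rest can finish in the order J6, J8, J2, J3, J4. Step-by-step check:
  pool = (2, 1, 3)
  J6: need (2, 0, 1) fits (2, 1, 3); releases (0, 1, 1), pool now (2, 2, 4)
  J8: need (1, 2, 4) fits (2, 2, 4); releases (1, 0, 1), pool now (3, 2, 5)
  J2: need (0, 2, 0) fits (3, 2, 5); releases (0, 0, 1), pool now (3, 2, 6)
  J3: need (1, 1, 4) fits (3, 2, 6); releases (3, 0, 2), pool now (6, 2, 8)
  J4: need (6, 0, 0) fits (6, 2, 8); releases (0, 1, 0), pool now (6, 3, 8)
The blocked processes can never fit:
  J5 cannot run: need (7, 1, 5) vs free (6, 3, 8) (insufficient res2)
  J9 cannot run: need (7, 3, 0) vs free (6, 3, 8) (insufficient res2)


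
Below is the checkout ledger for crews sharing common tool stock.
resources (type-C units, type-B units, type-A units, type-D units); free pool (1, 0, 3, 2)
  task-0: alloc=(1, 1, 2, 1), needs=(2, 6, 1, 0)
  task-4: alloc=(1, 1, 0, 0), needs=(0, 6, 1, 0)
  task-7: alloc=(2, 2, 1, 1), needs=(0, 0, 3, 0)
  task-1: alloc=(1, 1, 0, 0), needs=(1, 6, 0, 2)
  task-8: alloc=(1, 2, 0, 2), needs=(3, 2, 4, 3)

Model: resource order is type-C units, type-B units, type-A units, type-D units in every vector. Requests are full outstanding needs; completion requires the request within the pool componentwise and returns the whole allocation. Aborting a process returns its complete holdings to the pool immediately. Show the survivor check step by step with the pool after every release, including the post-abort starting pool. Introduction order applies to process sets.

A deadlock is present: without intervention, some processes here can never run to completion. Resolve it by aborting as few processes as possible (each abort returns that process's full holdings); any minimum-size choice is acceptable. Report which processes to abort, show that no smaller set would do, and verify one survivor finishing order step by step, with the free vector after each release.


The answer: abort task-0 and task-1.
Key observation: no ordering could ever have run task-4 before the abort of task-0 and task-1; with (2, 2, 2, 1) back in the pool it fits at step 3.
No one abort is enough; case by case: task-0 alone leaves task-4 blocked (short on type-B units); task-4 alone leaves task-0 blocked (short on type-B units); task-7 alone leaves task-0 blocked (short on type-B units); task-1 alone leaves task-0 blocked (short on type-B units); task-8 alone leaves task-0 blocked (short on type-B units).
One survivor order: task-8, task-7, task-4. Walking it through (post-abort pool first):
  pool = (3, 2, 5, 3)
  run task-8 (needs (3, 2, 4, 3), free (3, 2, 5, 3)); after release of (1, 2, 0, 2) the pool is (4, 4, 5, 5)
  run task-7 (needs (0, 0, 3, 0), free (4, 4, 5, 5)); after release of (2, 2, 1, 1) the pool is (6, 6, 6, 6)
  run task-4 (needs (0, 6, 1, 0), free (6, 6, 6, 6)); after release of (1, 1, 0, 0) the pool is (7, 7, 6, 6)


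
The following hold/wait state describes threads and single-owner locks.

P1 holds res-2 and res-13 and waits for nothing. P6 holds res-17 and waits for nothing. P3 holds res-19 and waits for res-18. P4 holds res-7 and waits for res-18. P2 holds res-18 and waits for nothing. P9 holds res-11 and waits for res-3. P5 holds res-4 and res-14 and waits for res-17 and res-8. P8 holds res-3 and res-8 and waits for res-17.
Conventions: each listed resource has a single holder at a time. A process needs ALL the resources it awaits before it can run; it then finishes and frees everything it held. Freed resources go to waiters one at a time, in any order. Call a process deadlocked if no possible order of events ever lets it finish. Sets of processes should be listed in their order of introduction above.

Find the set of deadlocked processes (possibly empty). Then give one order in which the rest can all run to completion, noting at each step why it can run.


Nothing here is deadlocked.
Key observation: the waits form no ring: some process can always run, and its releases unblock the others one by one.
The rest can finish in the order P6, P8, P5, P2, P4, P3, P1, P9.
Walking it through:
  P6 waits on nothing -> runs at once and releases res-17
  run P8 (all its waits — res-17 — are resolved); releases res-3 and res-8
  run P5 (all its waits — res-17 and res-8 — are resolved); releases res-4 and res-14
  P2 waits on nothing -> runs at once and releases res-18
  run P4 (all its waits — res-18 — are resolved); releases res-7
  run P3 (all its waits — res-18 — are resolved); releases res-19
  P1 waits on nothing -> runs at once and releases res-2 and res-13
  run P9 (all its waits — res-3 — are resolved); releases res-11


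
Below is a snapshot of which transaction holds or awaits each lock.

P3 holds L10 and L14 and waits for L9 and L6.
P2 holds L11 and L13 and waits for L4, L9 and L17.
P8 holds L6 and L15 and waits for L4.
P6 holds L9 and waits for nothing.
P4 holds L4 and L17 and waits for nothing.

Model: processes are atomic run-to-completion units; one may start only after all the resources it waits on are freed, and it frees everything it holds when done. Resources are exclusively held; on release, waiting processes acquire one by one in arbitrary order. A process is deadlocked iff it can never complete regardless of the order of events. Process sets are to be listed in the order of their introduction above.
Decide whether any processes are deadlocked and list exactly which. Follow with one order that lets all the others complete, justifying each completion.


Nothing here is deadlocked.
Key observation: the wait graph is acyclic; completion cascades from the unblocked processes through everyone else.
The rest can finish in the order P4, P8, P6, P3, P2.
Step-by-step check:
  run P4 (it waits on nothing); releases L4 and L17
  run P8 (all its waits — L4 — are resolved); releases L6 and L15
  run P6 (it waits on nothing); releases L9
  run P3 (all its waits — L9 and L6 — are resolved); releases L10 and L14
  run P2 (all its waits — L4, L9 and L17 — are resolved); releases L11 and L13


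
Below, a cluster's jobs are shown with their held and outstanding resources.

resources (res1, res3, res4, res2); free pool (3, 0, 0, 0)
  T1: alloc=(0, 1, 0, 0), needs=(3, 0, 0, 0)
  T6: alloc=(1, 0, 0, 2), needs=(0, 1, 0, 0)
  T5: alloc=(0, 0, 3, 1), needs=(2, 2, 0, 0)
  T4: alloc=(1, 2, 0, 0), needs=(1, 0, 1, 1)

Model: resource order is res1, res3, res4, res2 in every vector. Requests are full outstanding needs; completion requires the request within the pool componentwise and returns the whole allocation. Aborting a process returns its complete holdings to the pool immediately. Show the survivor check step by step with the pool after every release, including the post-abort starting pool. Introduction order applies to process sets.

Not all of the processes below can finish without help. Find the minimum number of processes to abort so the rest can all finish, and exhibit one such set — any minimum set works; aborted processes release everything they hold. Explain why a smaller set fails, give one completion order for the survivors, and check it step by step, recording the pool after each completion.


The answer: abort T5.
Key observation: T4 was stuck for good until T5 gave back (0, 0, 3, 1); in the order shown it finishes at step 1.
Minimality: the empty abort set fails — the state is deadlocked as it stands.
Survivors finish in the order: T4, T1, T6. Walking it through (pool after the aborts first):
  pool = (3, 0, 3, 1)
  T4 needs (1, 0, 1, 1) <= (3, 0, 3, 1) -> finishes; pool += (1, 2, 0, 0) = (4, 2, 3, 1)
  T1 needs (3, 0, 0, 0) <= (4, 2, 3, 1) -> finishes; pool += (0, 1, 0, 0) = (4, 3, 3, 1)
  T6 needs (0, 1, 0, 0) <= (4, 3, 3, 1) -> finishes; pool += (1, 0, 0, 2) = (5, 3, 3, 3)


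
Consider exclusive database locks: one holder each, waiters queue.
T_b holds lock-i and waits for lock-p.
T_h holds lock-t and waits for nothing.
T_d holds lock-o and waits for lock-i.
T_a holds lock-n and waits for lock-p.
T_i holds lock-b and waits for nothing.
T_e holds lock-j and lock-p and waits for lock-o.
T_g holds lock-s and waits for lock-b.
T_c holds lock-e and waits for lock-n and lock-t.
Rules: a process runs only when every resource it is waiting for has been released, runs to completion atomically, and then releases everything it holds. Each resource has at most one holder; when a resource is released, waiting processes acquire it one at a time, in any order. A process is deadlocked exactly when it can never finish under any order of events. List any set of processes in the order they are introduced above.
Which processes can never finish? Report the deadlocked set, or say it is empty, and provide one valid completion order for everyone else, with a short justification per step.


Deadlocked: T_b, T_d, T_a, T_e and T_c.
Key observation: the wait chain closes on itself along T_b -> T_e -> T_d -> T_b; T_a and T_c wait into the deadlock from upstream.
The rest can finish in the order T_i, T_h, T_g.
Check, step by step:
  T_i waits on nothing -> runs at once and releases lock-b
  T_h waits on nothing -> runs at once and releases lock-t
  T_g: everything it awaited (lock-b) is free; runs, freeing lock-s
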